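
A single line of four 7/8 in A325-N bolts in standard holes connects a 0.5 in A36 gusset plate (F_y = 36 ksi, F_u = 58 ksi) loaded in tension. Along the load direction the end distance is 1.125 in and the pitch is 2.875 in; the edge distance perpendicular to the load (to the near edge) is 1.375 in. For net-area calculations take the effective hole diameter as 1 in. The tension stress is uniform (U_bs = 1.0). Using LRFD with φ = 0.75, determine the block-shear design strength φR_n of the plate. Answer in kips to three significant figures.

98 kips

Shear plane L_v = 1.125 + 3·2.875 = 9.75 in; A_gv = 9.75 × 0.5 = 4.875 in².
A_nv = (9.75 − 3.5·1) × 0.5 = 3.125 in².
A_nt = (1.375 − 0.5·1) × 0.5 = 0.4375 in².
0.6 F_u A_nv = 108.7 kips; 0.6 F_y A_gv = 105.3 kips → shear yielding governs the shear term.
R_n = 105.3 + 1.0 × 58 × 0.4375 = 130.7 kips.
Design strength φR_n = 0.75 × 130.7 = 98 kips.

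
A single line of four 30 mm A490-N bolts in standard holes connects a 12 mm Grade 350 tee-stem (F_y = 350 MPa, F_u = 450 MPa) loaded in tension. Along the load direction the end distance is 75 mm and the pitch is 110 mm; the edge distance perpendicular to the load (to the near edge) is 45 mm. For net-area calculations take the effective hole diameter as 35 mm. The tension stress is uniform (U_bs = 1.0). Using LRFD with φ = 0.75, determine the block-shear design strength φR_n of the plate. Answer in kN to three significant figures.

Shear plane L_v = 75 + 3·110 = 405 mm; A_gv = 405 × 12 = 4860 mm².
A_nv = (405 − 3.5·35) × 12 = 3390 mm².
A_nt = (45 − 0.5·35) × 12 = 330 mm².
0.6 F_u A_nv = 915.3 kN; 0.6 F_y A_gv = 1021 kN → shear rupture governs the shear term.
R_n = 915.3 + 1.0 × 450 × 330 / 1000 = 1064 kN.
Design strength φR_n = 0.75 × 1064 = 798 kN.

798 kN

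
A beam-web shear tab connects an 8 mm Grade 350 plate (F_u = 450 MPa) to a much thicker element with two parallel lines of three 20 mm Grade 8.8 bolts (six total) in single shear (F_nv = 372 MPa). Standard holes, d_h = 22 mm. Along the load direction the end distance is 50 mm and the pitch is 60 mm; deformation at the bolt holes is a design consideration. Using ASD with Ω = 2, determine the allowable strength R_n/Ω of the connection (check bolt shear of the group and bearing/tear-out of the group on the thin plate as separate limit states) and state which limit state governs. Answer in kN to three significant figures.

Bolt shear: A_b = π·20²/4 = 314.2 mm²; R_n = 372 × 314.2 × 6 × 1 / 1000 = 701.2 kN → 701.2 / 2 = 351 kN.
Bearing (1.2 l_c t F_u ≤ 2.4 d t F_u): upper limit = 2.4·20·8·450 / 1000 = 172.8 kN.
  Edge l_c = 50 − 22/2 = 39 → r_n = 168.5 kN; interior l_c = 60 − 22 = 38 → r_n = 164.2 kN.
  R_n,bearing = 2·168.5 + 4·164.2 = 993.6 kN → 993.6 / 2 = 497 kN.
Bolt shear governs: 351 kN.

351 kN (bolt shear governs)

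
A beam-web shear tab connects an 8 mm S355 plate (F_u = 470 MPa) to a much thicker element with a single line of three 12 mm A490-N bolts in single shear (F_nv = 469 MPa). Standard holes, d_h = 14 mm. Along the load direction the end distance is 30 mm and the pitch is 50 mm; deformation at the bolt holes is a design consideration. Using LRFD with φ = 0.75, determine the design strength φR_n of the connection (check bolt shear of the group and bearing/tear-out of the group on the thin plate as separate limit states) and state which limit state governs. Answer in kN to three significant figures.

Bolt shear: A_b = π·12²/4 = 113.1 mm²; R_n = 469 × 113.1 × 3 × 1 / 1000 = 159.1 kN → 0.75 × 159.1 = 119 kN.
Bearing (1.2 l_c t F_u ≤ 2.4 d t F_u): upper limit = 2.4·12·8·470 / 1000 = 108.3 kN.
  Edge l_c = 30 − 14/2 = 23 → r_n = 103.8 kN; interior l_c = 50 − 14 = 36 → r_n = 108.3 kN.
  R_n,bearing = 1·103.8 + 2·108.3 = 320.4 kN → 0.75 × 320.4 = 240 kN.
Bolt shear governs: 119 kN.

119 kN (bolt shear governs)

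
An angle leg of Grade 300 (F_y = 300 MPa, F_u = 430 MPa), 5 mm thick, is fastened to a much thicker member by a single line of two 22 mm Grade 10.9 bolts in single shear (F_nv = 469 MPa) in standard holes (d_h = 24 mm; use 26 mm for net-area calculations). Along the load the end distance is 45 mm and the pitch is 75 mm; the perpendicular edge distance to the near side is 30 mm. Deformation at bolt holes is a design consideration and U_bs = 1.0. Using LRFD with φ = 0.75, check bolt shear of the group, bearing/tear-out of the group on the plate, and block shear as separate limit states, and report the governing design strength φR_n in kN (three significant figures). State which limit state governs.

106 kN (block shear governs)

Bolt shear: A_b = π·22²/4 = 380.1 mm²; R_n = 469 × 380.1 × 2 × 1 / 1000 = 356.6 kN → 0.75 × 356.6 = 267 kN.
Bearing: edge l_c = 33, r_n = 85.14 kN; interior l_c = 51, r_n = 113.5 kN; R_n = 85.14 + 1·113.5 = 198.7 kN → 149 kN.
Block shear: A_gv = 600, A_nv = 405, A_nt = 85 mm²; R_n = min(0.6F_uA_nv, 0.6F_yA_gv) + U_bs·F_u·A_nt = 141 kN → 106 kN.
Block shear governs: 106 kN.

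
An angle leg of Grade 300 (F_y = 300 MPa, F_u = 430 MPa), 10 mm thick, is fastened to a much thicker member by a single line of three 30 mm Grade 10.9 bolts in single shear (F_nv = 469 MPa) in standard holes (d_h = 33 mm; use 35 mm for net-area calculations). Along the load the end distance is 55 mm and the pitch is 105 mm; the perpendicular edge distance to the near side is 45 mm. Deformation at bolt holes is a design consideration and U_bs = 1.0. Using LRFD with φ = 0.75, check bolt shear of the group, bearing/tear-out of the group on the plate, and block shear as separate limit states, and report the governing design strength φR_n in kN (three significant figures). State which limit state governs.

Bolt shear: A_b = π·30²/4 = 706.9 mm²; R_n = 469 × 706.9 × 3 × 1 / 1000 = 994.5 kN → 0.75 × 994.5 = 746 kN.
Bearing: edge l_c = 38.5, r_n = 198.7 kN; interior l_c = 72, r_n = 309.6 kN; R_n = 198.7 + 2·309.6 = 817.9 kN → 613 kN.
Block shear: A_gv = 2650, A_nv = 1775, A_nt = 275 mm²; R_n = min(0.6F_uA_nv, 0.6F_yA_gv) + U_bs·F_u·A_nt = 576.2 kN → 432 kN.
Block shear governs: 432 kN.

432 kN (block shear governs)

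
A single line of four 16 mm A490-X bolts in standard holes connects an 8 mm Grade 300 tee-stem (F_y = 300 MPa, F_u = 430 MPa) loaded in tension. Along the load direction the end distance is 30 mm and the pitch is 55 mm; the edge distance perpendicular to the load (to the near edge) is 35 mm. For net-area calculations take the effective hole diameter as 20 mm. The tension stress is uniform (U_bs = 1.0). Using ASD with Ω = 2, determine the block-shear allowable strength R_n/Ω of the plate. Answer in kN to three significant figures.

172 kN

Shear plane L_v = 30 + 3·55 = 195 mm; A_gv = 195 × 8 = 1560 mm².
A_nv = (195 − 3.5·20) × 8 = 1000 mm².
A_nt = (35 − 0.5·20) × 8 = 200 mm².
0.6 F_u A_nv = 258 kN; 0.6 F_y A_gv = 280.8 kN → shear rupture governs the shear term.
R_n = 258 + 1.0 × 430 × 200 / 1000 = 344 kN.
Allowable strength R_n/Ω = 344 / 2 = 172 kN.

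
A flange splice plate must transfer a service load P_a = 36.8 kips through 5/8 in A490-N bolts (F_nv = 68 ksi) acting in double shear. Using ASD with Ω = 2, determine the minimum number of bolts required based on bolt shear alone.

A_b = π·0.625²/4 = 0.3068 in².
Per-bolt allowable strength R_n/Ω = 68 × 0.3068 × 2 / 2 = 20.86 kips.
n ≥ 36.8 / 20.86 = 1.764 → use 2 bolts.

2 bolts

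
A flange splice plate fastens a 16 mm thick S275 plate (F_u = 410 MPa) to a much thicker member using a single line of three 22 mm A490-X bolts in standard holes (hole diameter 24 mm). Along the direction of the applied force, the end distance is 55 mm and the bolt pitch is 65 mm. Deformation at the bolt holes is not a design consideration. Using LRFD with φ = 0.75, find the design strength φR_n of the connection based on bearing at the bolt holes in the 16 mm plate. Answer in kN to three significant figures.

Per bolt r_n = 1.5 l_c t F_u ≤ 3.0 d t F_u; upper limit = 3.0 × 22 × 16 × 410 / 1000 = 433 kN.
Edge bolt: l_c = 55 − 24/2 = 43 mm → 1.5 × 43 × 16 × 410 / 1000 = 423.1 → r_n = 423.1 kN.
Interior bolts: l_c = 65 − 24 = 41 mm → 1.5 × 41 × 16 × 410 / 1000 = 403.4 → r_n = 403.4 kN.
R_n = 1 × 423.1 + 2 × 403.4 = 1230 kN.
Design strength φR_n = 0.75 × 1230 = 922 kN.

922 kN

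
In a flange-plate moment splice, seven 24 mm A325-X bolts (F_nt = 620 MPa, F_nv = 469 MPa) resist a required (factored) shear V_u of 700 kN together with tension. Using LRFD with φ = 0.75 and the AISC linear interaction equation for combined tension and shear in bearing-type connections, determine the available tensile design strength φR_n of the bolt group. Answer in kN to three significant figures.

989 kN

A_b = π·24²/4 = 452.4 mm²; f_rv = 700 × 1000 / (7 × 452.4) = 221 MPa.
F'_nt = 1.3 F_nt − (F_nt / φF_nv) f_rv = 1.3·620 − (620/(0.75·469))·221 = 416.4 MPa, capped at F_nt → F'_nt = 416.4 MPa.
R_n = F'_nt · A_b · n = 416.4 × 452.4 × 7 / 1000 = 1319 kN.
Design strength φR_n = 0.75 × 1319 = 989 kN.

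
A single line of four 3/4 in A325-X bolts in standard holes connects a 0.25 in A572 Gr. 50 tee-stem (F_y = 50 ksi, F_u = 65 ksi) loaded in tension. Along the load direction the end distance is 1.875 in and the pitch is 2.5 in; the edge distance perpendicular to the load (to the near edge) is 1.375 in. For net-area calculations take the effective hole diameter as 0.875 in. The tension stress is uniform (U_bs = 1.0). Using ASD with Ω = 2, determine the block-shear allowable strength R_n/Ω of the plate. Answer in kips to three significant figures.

Shear plane L_v = 1.875 + 3·2.5 = 9.375 in; A_gv = 9.375 × 0.25 = 2.344 in².
A_nv = (9.375 − 3.5·0.875) × 0.25 = 1.578 in².
A_nt = (1.375 − 0.5·0.875) × 0.25 = 0.2344 in².
0.6 F_u A_nv = 61.55 kips; 0.6 F_y A_gv = 70.31 kips → shear rupture governs the shear term.
R_n = 61.55 + 1.0 × 65 × 0.2344 = 76.78 kips.
Allowable strength R_n/Ω = 76.78 / 2 = 38.4 kips.

38.4 kips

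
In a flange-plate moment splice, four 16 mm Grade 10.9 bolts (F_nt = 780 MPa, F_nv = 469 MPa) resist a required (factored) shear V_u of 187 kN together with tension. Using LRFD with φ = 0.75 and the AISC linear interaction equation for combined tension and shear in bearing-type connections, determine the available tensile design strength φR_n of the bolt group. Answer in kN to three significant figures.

A_b = π·16²/4 = 201.1 mm²; f_rv = 187 × 1000 / (4 × 201.1) = 232.5 MPa.
F'_nt = 1.3 F_nt − (F_nt / φF_nv) f_rv = 1.3·780 − (780/(0.75·469))·232.5 = 498.4 MPa, capped at F_nt → F'_nt = 498.4 MPa.
R_n = F'_nt · A_b · n = 498.4 × 201.1 × 4 / 1000 = 400.8 kN.
Design strength φR_n = 0.75 × 400.8 = 301 kN.

301 kN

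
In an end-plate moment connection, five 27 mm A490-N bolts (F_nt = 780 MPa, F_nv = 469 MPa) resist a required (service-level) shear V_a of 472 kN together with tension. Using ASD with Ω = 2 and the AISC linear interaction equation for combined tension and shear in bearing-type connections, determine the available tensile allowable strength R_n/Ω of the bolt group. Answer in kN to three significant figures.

666 kN

A_b = π·27²/4 = 572.6 mm²; f_rv = 472 × 1000 / (5 × 572.6) = 164.9 MPa.
F'_nt = 1.3 F_nt − (Ω F_nt / F_nv) f_rv = 1.3·780 − (2·780/469)·164.9 = 465.6 MPa, capped at F_nt → F'_nt = 465.6 MPa.
R_n = F'_nt · A_b · n = 465.6 × 572.6 × 5 / 1000 = 1333 kN.
Allowable strength R_n/Ω = 1333 / 2 = 666 kN.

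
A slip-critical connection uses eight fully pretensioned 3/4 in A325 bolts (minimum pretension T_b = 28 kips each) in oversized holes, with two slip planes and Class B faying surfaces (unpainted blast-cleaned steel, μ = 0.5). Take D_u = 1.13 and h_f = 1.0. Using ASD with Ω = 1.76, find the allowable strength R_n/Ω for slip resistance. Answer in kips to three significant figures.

R_n = μ · D_u · h_f · T_b · n_s · n_b = 0.5 × 1.13 × 1.0 × 28 × 2 × 8 = 253.1 kips.
Allowable strength R_n/Ω = 253.1 / 1.76 = 144 kips.

144 kips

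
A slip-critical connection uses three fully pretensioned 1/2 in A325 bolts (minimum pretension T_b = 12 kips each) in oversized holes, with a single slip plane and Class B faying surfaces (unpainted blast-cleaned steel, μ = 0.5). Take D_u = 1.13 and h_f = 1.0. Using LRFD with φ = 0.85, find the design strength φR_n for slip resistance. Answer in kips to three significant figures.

R_n = μ · D_u · h_f · T_b · n_s · n_b = 0.5 × 1.13 × 1.0 × 12 × 1 × 3 = 20.34 kips.
Design strength φR_n = 0.85 × 20.34 = 17.3 kips.

17.3 kips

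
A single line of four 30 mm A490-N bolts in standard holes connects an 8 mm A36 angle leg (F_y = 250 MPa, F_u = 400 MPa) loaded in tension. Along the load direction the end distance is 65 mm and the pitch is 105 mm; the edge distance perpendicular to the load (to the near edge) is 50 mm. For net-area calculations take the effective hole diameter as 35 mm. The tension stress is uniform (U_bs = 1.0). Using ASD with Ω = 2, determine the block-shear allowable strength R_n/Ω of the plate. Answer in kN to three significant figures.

280 kN

Shear plane L_v = 65 + 3·105 = 380 mm; A_gv = 380 × 8 = 3040 mm².
A_nv = (380 − 3.5·35) × 8 = 2060 mm².
A_nt = (50 − 0.5·35) × 8 = 260 mm².
0.6 F_u A_nv = 494.4 kN; 0.6 F_y A_gv = 456 kN → shear yielding governs the shear term.
R_n = 456 + 1.0 × 400 × 260 / 1000 = 560 kN.
Allowable strength R_n/Ω = 560 / 2 = 280 kN.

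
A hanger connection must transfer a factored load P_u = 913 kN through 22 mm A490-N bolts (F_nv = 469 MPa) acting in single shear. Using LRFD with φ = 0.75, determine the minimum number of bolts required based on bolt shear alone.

7 bolts

A_b = π·22²/4 = 380.1 mm².
Per-bolt design strength φR_n = 0.75 × 469 × 380.1 × 1 / 1000 = 133.7 kN.
n ≥ 913 / 133.7 = 6.828 → use 7 bolts.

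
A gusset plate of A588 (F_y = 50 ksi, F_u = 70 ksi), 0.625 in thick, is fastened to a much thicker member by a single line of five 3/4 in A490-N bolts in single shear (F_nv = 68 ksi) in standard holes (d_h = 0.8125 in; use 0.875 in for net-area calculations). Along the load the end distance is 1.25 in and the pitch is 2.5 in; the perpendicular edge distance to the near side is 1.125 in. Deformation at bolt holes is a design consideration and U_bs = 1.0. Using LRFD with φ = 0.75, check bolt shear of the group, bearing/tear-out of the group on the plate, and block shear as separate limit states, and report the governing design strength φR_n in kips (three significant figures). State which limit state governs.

Bolt shear: A_b = π·0.75²/4 = 0.4418 in²; R_n = 68 × 0.4418 × 5 × 1 = 150.2 kips → 0.75 × 150.2 = 113 kips.
Bearing: edge l_c = 0.8438, r_n = 44.3 kips; interior l_c = 1.688, r_n = 78.75 kips; R_n = 44.3 + 4·78.75 = 359.3 kips → 269 kips.
Block shear: A_gv = 7.031, A_nv = 4.57, A_nt = 0.4297 in²; R_n = min(0.6F_uA_nv, 0.6F_yA_gv) + U_bs·F_u·A_nt = 222 kips → 167 kips.
Bolt shear governs: 113 kips.

113 kips (bolt shear governs)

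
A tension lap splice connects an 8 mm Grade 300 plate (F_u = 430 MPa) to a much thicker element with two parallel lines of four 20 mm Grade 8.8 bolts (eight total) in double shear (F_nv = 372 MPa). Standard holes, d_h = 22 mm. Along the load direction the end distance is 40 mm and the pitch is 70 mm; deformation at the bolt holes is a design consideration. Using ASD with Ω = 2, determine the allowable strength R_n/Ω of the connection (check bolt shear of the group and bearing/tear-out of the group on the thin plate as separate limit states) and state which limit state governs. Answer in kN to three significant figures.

Bolt shear: A_b = π·20²/4 = 314.2 mm²; R_n = 372 × 314.2 × 8 × 2 / 1000 = 1870 kN → 1870 / 2 = 935 kN.
Bearing (1.2 l_c t F_u ≤ 2.4 d t F_u): upper limit = 2.4·20·8·430 / 1000 = 165.1 kN.
  Edge l_c = 40 − 22/2 = 29 → r_n = 119.7 kN; interior l_c = 70 − 22 = 48 → r_n = 165.1 kN.
  R_n,bearing = 2·119.7 + 6·165.1 = 1230 kN → 1230 / 2 = 615 kN.
Bearing governs: 615 kN.

615 kN (bearing governs)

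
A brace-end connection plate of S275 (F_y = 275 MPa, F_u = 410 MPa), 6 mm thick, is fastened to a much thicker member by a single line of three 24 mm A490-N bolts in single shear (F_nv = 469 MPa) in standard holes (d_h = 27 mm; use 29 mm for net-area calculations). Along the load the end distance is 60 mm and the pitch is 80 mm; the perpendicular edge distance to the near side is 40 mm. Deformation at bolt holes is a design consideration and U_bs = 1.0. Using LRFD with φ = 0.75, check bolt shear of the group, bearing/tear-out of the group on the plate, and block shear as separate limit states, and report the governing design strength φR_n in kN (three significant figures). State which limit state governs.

210 kN (block shear governs)

Bolt shear: A_b = π·24²/4 = 452.4 mm²; R_n = 469 × 452.4 × 3 × 1 / 1000 = 636.5 kN → 0.75 × 636.5 = 477 kN.
Bearing: edge l_c = 46.5, r_n = 137.3 kN; interior l_c = 53, r_n = 141.7 kN; R_n = 137.3 + 2·141.7 = 420.7 kN → 315 kN.
Block shear: A_gv = 1320, A_nv = 885, A_nt = 153 mm²; R_n = min(0.6F_uA_nv, 0.6F_yA_gv) + U_bs·F_u·A_nt = 280.4 kN → 210 kN.
Block shear governs: 210 kN.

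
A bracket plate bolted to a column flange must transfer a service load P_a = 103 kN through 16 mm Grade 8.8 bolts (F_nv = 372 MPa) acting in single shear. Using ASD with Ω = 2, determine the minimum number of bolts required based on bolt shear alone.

A_b = π·16²/4 = 201.1 mm².
Per-bolt allowable strength R_n/Ω = 372 × 201.1 × 1 / 1000 / 2 = 37.4 kN.
n ≥ 103 / 37.4 = 2.754 → use 3 bolts.

3 bolts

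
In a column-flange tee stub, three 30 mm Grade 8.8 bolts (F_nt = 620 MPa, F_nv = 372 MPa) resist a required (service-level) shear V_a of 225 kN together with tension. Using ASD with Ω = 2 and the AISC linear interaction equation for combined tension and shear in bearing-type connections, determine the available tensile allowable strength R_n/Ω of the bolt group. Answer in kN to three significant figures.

A_b = π·30²/4 = 706.9 mm²; f_rv = 225 × 1000 / (3 × 706.9) = 106.1 MPa.
F'_nt = 1.3 F_nt − (Ω F_nt / F_nv) f_rv = 1.3·620 − (2·620/372)·106.1 = 452.3 MPa, capped at F_nt → F'_nt = 452.3 MPa.
R_n = F'_nt · A_b · n = 452.3 × 706.9 × 3 / 1000 = 959.2 kN.
Allowable strength R_n/Ω = 959.2 / 2 = 480 kN.

480 kN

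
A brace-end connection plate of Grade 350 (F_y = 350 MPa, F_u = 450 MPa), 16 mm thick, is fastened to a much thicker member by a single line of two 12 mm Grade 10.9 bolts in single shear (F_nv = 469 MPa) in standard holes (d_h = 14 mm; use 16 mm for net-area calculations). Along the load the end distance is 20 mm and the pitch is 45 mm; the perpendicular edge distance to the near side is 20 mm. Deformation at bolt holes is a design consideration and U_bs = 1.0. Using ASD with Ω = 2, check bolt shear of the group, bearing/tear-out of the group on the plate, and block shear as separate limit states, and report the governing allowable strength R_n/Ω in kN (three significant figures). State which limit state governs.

53 kN (bolt shear governs)

Bolt shear: A_b = π·12²/4 = 113.1 mm²; R_n = 469 × 113.1 × 2 × 1 / 1000 = 106.1 kN → 106.1 / 2 = 53 kN.
Bearing: edge l_c = 13, r_n = 112.3 kN; interior l_c = 31, r_n = 207.4 kN; R_n = 112.3 + 1·207.4 = 319.7 kN → 160 kN.
Block shear: A_gv = 1040, A_nv = 656, A_nt = 192 mm²; R_n = min(0.6F_uA_nv, 0.6F_yA_gv) + U_bs·F_u·A_nt = 263.5 kN → 132 kN.
Bolt shear governs: 53 kN.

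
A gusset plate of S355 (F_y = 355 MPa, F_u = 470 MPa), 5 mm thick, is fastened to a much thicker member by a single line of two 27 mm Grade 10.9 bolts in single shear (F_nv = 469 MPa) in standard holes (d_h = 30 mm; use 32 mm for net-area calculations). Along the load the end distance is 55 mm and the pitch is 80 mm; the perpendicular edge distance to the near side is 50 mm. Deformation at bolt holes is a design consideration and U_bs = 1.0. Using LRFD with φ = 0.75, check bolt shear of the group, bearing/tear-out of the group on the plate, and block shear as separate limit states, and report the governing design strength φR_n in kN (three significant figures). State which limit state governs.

152 kN (block shear governs)

Bolt shear: A_b = π·27²/4 = 572.6 mm²; R_n = 469 × 572.6 × 2 × 1 / 1000 = 537.1 kN → 0.75 × 537.1 = 403 kN.
Bearing: edge l_c = 40, r_n = 112.8 kN; interior l_c = 50, r_n = 141 kN; R_n = 112.8 + 1·141 = 253.8 kN → 190 kN.
Block shear: A_gv = 675, A_nv = 435, A_nt = 170 mm²; R_n = min(0.6F_uA_nv, 0.6F_yA_gv) + U_bs·F_u·A_nt = 202.6 kN → 152 kN.
Block shear governs: 152 kN.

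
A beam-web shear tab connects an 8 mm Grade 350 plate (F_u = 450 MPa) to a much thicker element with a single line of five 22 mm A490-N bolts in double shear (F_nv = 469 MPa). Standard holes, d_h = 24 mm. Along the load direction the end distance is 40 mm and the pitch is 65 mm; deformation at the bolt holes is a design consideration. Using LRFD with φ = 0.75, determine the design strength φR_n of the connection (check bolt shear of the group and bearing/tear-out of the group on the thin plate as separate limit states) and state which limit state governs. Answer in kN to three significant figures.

622 kN (bearing governs)

Bolt shear: A_b = π·22²/4 = 380.1 mm²; R_n = 469 × 380.1 × 5 × 2 / 1000 = 1783 kN → 0.75 × 1783 = 1340 kN.
Bearing (1.2 l_c t F_u ≤ 2.4 d t F_u): upper limit = 2.4·22·8·450 / 1000 = 190.1 kN.
  Edge l_c = 40 − 24/2 = 28 → r_n = 121 kN; interior l_c = 65 − 24 = 41 → r_n = 177.1 kN.
  R_n,bearing = 1·121 + 4·177.1 = 829.4 kN → 0.75 × 829.4 = 622 kN.
Bearing governs: 622 kN.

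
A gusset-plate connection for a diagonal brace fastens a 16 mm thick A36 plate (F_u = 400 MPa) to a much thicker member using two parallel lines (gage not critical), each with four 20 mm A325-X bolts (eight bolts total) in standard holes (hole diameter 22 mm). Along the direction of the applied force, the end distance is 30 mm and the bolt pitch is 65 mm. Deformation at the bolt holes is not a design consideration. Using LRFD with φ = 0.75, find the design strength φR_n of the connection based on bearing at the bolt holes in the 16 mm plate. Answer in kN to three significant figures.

2000 kN

Per bolt r_n = 1.5 l_c t F_u ≤ 3.0 d t F_u; upper limit = 3.0 × 20 × 16 × 400 / 1000 = 384 kN.
Edge bolt: l_c = 30 − 22/2 = 19 mm → 1.5 × 19 × 16 × 400 / 1000 = 182.4 → r_n = 182.4 kN.
Interior bolts: l_c = 65 − 22 = 43 mm → 1.5 × 43 × 16 × 400 / 1000 = 412.8 → r_n = 384 kN.
R_n = 2 × 182.4 + 6 × 384 = 2669 kN.
Design strength φR_n = 0.75 × 2669 = 2000 kN.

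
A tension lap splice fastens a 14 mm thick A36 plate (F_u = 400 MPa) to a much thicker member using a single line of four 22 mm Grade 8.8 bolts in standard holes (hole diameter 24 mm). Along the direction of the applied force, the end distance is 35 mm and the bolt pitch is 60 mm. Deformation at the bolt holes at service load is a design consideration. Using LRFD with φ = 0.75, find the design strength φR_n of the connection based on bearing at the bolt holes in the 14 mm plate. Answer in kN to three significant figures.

660 kN

Per bolt r_n = 1.2 l_c t F_u ≤ 2.4 d t F_u; upper limit = 2.4 × 22 × 14 × 400 / 1000 = 295.7 kN.
Edge bolt: l_c = 35 − 24/2 = 23 mm → 1.2 × 23 × 14 × 400 / 1000 = 154.6 → r_n = 154.6 kN.
Interior bolts: l_c = 60 − 24 = 36 mm → 1.2 × 36 × 14 × 400 / 1000 = 241.9 → r_n = 241.9 kN.
R_n = 1 × 154.6 + 3 × 241.9 = 880.3 kN.
Design strength φR_n = 0.75 × 880.3 = 660 kN.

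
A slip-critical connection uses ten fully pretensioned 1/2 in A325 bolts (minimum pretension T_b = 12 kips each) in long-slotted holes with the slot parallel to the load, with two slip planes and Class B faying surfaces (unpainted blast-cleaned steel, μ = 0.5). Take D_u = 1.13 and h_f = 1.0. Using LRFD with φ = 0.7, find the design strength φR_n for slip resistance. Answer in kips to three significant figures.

R_n = μ · D_u · h_f · T_b · n_s · n_b = 0.5 × 1.13 × 1.0 × 12 × 2 × 10 = 135.6 kips.
Design strength φR_n = 0.7 × 135.6 = 94.9 kips.

94.9 kips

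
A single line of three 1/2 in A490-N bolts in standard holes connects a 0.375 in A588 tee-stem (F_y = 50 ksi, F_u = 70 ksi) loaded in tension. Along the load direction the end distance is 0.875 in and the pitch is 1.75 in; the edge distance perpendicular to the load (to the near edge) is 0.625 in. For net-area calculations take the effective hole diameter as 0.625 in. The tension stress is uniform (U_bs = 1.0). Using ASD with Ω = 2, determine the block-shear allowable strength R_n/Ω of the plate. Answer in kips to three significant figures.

Shear plane L_v = 0.875 + 2·1.75 = 4.375 in; A_gv = 4.375 × 0.375 = 1.641 in².
A_nv = (4.375 − 2.5·0.625) × 0.375 = 1.055 in².
A_nt = (0.625 − 0.5·0.625) × 0.375 = 0.1172 in².
0.6 F_u A_nv = 44.3 kips; 0.6 F_y A_gv = 49.22 kips → shear rupture governs the shear term.
R_n = 44.3 + 1.0 × 70 × 0.1172 = 52.5 kips.
Allowable strength R_n/Ω = 52.5 / 2 = 26.2 kips.

26.2 kips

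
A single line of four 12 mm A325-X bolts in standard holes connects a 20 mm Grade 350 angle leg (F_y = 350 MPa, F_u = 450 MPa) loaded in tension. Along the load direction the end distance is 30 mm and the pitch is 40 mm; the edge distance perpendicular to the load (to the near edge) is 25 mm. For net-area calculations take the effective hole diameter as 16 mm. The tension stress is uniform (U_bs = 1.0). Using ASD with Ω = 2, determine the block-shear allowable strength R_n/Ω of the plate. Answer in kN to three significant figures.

330 kN

Shear plane L_v = 30 + 3·40 = 150 mm; A_gv = 150 × 20 = 3000 mm².
A_nv = (150 − 3.5·16) × 20 = 1880 mm².
A_nt = (25 − 0.5·16) × 20 = 340 mm².
0.6 F_u A_nv = 507.6 kN; 0.6 F_y A_gv = 630 kN → shear rupture governs the shear term.
R_n = 507.6 + 1.0 × 450 × 340 / 1000 = 660.6 kN.
Allowable strength R_n/Ω = 660.6 / 2 = 330 kN.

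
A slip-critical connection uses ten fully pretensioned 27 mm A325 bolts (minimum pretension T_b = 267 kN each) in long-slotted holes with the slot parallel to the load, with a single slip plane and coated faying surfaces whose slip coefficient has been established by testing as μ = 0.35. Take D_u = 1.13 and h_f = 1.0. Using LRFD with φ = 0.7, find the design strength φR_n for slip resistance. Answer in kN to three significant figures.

739 kN

R_n = μ · D_u · h_f · T_b · n_s · n_b = 0.35 × 1.13 × 1.0 × 267 × 1 × 10 = 1056 kN.
Design strength φR_n = 0.7 × 1056 = 739 kN.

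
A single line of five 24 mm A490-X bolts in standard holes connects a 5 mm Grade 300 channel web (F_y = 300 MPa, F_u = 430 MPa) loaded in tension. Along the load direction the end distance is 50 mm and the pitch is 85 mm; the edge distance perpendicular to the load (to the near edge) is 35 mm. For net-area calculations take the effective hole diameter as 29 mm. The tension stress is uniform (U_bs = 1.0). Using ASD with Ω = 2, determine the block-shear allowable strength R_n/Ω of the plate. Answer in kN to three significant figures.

Shear plane L_v = 50 + 4·85 = 390 mm; A_gv = 390 × 5 = 1950 mm².
A_nv = (390 − 4.5·29) × 5 = 1298 mm².
A_nt = (35 − 0.5·29) × 5 = 102.5 mm².
0.6 F_u A_nv = 334.8 kN; 0.6 F_y A_gv = 351 kN → shear rupture governs the shear term.
R_n = 334.8 + 1.0 × 430 × 102.5 / 1000 = 378.8 kN.
Allowable strength R_n/Ω = 378.8 / 2 = 189 kN.

189 kN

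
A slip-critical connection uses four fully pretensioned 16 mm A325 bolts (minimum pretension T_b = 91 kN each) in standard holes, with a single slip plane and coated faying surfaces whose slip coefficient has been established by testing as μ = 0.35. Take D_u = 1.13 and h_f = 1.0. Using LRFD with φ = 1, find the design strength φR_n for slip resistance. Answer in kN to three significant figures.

R_n = μ · D_u · h_f · T_b · n_s · n_b = 0.35 × 1.13 × 1.0 × 91 × 1 × 4 = 144 kN.
Design strength φR_n = 1 × 144 = 144 kN.

144 kN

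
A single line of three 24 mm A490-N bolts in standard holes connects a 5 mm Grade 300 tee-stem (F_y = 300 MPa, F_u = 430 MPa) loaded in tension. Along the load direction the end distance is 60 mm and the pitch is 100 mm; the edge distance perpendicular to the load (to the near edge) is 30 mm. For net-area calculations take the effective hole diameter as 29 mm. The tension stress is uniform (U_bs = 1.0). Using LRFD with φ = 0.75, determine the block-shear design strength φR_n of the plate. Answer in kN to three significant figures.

200 kN

Shear plane L_v = 60 + 2·100 = 260 mm; A_gv = 260 × 5 = 1300 mm².
A_nv = (260 − 2.5·29) × 5 = 937.5 mm².
A_nt = (30 − 0.5·29) × 5 = 77.5 mm².
0.6 F_u A_nv = 241.9 kN; 0.6 F_y A_gv = 234 kN → shear yielding governs the shear term.
R_n = 234 + 1.0 × 430 × 77.5 / 1000 = 267.3 kN.
Design strength φR_n = 0.75 × 267.3 = 200 kN.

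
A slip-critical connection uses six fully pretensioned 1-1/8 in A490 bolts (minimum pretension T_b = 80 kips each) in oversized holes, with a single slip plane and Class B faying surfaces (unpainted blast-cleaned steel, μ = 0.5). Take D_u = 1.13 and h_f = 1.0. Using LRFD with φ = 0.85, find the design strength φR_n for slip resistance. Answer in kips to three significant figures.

231 kips

R_n = μ · D_u · h_f · T_b · n_s · n_b = 0.5 × 1.13 × 1.0 × 80 × 1 × 6 = 271.2 kips.
Design strength φR_n = 0.85 × 271.2 = 231 kips.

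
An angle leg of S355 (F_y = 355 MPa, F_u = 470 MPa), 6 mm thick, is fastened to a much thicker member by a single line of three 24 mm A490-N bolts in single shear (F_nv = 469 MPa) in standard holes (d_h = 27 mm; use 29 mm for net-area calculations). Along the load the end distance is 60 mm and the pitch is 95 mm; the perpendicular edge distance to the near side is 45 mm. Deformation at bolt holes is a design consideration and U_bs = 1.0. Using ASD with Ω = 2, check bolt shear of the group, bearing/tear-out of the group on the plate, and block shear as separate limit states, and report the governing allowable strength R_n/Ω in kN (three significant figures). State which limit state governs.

Bolt shear: A_b = π·24²/4 = 452.4 mm²; R_n = 469 × 452.4 × 3 × 1 / 1000 = 636.5 kN → 636.5 / 2 = 318 kN.
Bearing: edge l_c = 46.5, r_n = 157.4 kN; interior l_c = 68, r_n = 162.4 kN; R_n = 157.4 + 2·162.4 = 482.2 kN → 241 kN.
Block shear: A_gv = 1500, A_nv = 1065, A_nt = 183 mm²; R_n = min(0.6F_uA_nv, 0.6F_yA_gv) + U_bs·F_u·A_nt = 386.3 kN → 193 kN.
Block shear governs: 193 kN.

193 kN (block shear governs)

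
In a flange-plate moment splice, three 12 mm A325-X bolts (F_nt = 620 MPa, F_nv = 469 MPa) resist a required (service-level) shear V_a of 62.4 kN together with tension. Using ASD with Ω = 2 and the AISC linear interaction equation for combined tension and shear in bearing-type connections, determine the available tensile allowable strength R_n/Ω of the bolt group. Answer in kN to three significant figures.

A_b = π·12²/4 = 113.1 mm²; f_rv = 62.4 × 1000 / (3 × 113.1) = 183.9 MPa.
F'_nt = 1.3 F_nt − (Ω F_nt / F_nv) f_rv = 1.3·620 − (2·620/469)·183.9 = 319.7 MPa, capped at F_nt → F'_nt = 319.7 MPa.
R_n = F'_nt · A_b · n = 319.7 × 113.1 × 3 / 1000 = 108.5 kN.
Allowable strength R_n/Ω = 108.5 / 2 = 54.2 kN.

54.2 kN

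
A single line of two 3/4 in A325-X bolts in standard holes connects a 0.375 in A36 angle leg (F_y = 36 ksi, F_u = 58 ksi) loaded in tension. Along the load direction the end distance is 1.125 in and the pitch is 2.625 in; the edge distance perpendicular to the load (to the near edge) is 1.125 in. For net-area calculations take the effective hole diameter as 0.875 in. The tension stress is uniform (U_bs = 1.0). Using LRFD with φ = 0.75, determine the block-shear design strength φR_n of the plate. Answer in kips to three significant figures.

34 kips

Shear plane L_v = 1.125 + 1·2.625 = 3.75 in; A_gv = 3.75 × 0.375 = 1.406 in².
A_nv = (3.75 − 1.5·0.875) × 0.375 = 0.9141 in².
A_nt = (1.125 − 0.5·0.875) × 0.375 = 0.2578 in².
0.6 F_u A_nv = 31.81 kips; 0.6 F_y A_gv = 30.37 kips → shear yielding governs the shear term.
R_n = 30.37 + 1.0 × 58 × 0.2578 = 45.33 kips.
Design strength φR_n = 0.75 × 45.33 = 34 kips.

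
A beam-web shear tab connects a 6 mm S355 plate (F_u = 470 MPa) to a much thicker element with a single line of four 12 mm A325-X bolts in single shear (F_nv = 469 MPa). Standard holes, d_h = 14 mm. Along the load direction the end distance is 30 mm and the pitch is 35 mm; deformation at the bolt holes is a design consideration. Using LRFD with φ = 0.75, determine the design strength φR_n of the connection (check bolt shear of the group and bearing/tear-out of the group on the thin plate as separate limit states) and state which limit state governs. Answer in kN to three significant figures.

Bolt shear: A_b = π·12²/4 = 113.1 mm²; R_n = 469 × 113.1 × 4 × 1 / 1000 = 212.2 kN → 0.75 × 212.2 = 159 kN.
Bearing (1.2 l_c t F_u ≤ 2.4 d t F_u): upper limit = 2.4·12·6·470 / 1000 = 81.22 kN.
  Edge l_c = 30 − 14/2 = 23 → r_n = 77.83 kN; interior l_c = 35 − 14 = 21 → r_n = 71.06 kN.
  R_n,bearing = 1·77.83 + 3·71.06 = 291 kN → 0.75 × 291 = 218 kN.
Bolt shear governs: 159 kN.

159 kN (bolt shear governs)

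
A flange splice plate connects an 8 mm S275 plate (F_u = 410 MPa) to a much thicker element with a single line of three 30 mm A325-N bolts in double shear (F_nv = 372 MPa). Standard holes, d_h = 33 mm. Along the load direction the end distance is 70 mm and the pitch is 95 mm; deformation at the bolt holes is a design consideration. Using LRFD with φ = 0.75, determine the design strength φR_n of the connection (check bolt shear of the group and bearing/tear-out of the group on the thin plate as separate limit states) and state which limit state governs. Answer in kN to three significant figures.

512 kN (bearing governs)

Bolt shear: A_b = π·30²/4 = 706.9 mm²; R_n = 372 × 706.9 × 3 × 2 / 1000 = 1578 kN → 0.75 × 1578 = 1180 kN.
Bearing (1.2 l_c t F_u ≤ 2.4 d t F_u): upper limit = 2.4·30·8·410 / 1000 = 236.2 kN.
  Edge l_c = 70 − 33/2 = 53.5 → r_n = 210.6 kN; interior l_c = 95 − 33 = 62 → r_n = 236.2 kN.
  R_n,bearing = 1·210.6 + 2·236.2 = 682.9 kN → 0.75 × 682.9 = 512 kN.
Bearing governs: 512 kN.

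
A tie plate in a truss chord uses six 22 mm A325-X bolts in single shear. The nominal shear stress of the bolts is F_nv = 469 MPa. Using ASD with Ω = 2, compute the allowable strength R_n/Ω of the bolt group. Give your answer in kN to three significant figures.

535 kN

A_b = π × 22² / 4 = 380.1 mm².
R_n = F_nv · A_b · n · n_s = 469 × 380.1 × 6 × 1 / 1000 = 1070 kN.
Allowable strength R_n/Ω = 1070 / 2 = 535 kN.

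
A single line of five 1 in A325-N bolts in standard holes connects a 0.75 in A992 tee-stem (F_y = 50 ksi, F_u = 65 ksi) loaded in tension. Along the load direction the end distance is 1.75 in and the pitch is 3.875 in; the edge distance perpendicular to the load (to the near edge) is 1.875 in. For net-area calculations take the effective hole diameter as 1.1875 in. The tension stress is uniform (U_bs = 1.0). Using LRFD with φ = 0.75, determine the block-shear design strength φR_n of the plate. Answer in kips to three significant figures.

Shear plane L_v = 1.75 + 4·3.875 = 17.25 in; A_gv = 17.25 × 0.75 = 12.94 in².
A_nv = (17.25 − 4.5·1.1875) × 0.75 = 8.93 in².
A_nt = (1.875 − 0.5·1.1875) × 0.75 = 0.9609 in².
0.6 F_u A_nv = 348.3 kips; 0.6 F_y A_gv = 388.1 kips → shear rupture governs the shear term.
R_n = 348.3 + 1.0 × 65 × 0.9609 = 410.7 kips.
Design strength φR_n = 0.75 × 410.7 = 308 kips.

308 kips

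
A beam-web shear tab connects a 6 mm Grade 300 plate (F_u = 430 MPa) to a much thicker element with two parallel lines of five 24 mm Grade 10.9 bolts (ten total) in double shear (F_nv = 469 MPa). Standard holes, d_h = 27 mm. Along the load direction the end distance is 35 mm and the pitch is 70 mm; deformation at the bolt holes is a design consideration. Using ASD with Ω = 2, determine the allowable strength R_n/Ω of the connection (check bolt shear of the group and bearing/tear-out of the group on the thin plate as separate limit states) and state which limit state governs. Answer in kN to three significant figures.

Bolt shear: A_b = π·24²/4 = 452.4 mm²; R_n = 469 × 452.4 × 10 × 2 / 1000 = 4243 kN → 4243 / 2 = 2120 kN.
Bearing (1.2 l_c t F_u ≤ 2.4 d t F_u): upper limit = 2.4·24·6·430 / 1000 = 148.6 kN.
  Edge l_c = 35 − 27/2 = 21.5 → r_n = 66.56 kN; interior l_c = 70 − 27 = 43 → r_n = 133.1 kN.
  R_n,bearing = 2·66.56 + 8·133.1 = 1198 kN → 1198 / 2 = 599 kN.
Bearing governs: 599 kN.

599 kN (bearing governs)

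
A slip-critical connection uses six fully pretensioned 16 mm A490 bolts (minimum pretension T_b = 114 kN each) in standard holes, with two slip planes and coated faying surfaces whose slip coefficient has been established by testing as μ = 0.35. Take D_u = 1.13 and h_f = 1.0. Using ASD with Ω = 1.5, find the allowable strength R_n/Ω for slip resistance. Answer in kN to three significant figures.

361 kN

R_n = μ · D_u · h_f · T_b · n_s · n_b = 0.35 × 1.13 × 1.0 × 114 × 2 × 6 = 541 kN.
Allowable strength R_n/Ω = 541 / 1.5 = 361 kN.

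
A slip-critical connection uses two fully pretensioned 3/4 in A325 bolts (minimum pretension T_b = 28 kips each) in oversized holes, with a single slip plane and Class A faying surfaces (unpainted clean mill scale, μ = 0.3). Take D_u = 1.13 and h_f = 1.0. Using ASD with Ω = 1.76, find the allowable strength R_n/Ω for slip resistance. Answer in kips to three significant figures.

10.8 kips

R_n = μ · D_u · h_f · T_b · n_s · n_b = 0.3 × 1.13 × 1.0 × 28 × 1 × 2 = 18.98 kips.
Allowable strength R_n/Ω = 18.98 / 1.76 = 10.8 kips.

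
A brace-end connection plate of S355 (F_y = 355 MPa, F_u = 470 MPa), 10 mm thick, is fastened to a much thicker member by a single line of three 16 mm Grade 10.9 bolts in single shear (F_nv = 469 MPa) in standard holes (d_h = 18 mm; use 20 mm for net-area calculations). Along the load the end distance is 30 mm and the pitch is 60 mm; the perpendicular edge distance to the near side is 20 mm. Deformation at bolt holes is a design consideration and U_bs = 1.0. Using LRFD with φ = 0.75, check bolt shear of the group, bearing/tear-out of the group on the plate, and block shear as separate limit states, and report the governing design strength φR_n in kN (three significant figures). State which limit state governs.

212 kN (bolt shear governs)

Bolt shear: A_b = π·16²/4 = 201.1 mm²; R_n = 469 × 201.1 × 3 × 1 / 1000 = 282.9 kN → 0.75 × 282.9 = 212 kN.
Bearing: edge l_c = 21, r_n = 118.4 kN; interior l_c = 42, r_n = 180.5 kN; R_n = 118.4 + 2·180.5 = 479.4 kN → 360 kN.
Block shear: A_gv = 1500, A_nv = 1000, A_nt = 100 mm²; R_n = min(0.6F_uA_nv, 0.6F_yA_gv) + U_bs·F_u·A_nt = 329 kN → 247 kN.
Bolt shear governs: 212 kN.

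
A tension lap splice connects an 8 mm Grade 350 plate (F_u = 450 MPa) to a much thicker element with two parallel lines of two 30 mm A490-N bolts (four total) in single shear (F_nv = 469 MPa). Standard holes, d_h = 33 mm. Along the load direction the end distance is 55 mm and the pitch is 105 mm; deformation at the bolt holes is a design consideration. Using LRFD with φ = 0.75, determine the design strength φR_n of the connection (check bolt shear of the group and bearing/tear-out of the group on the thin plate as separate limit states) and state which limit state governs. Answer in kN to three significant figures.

638 kN (bearing governs)

Bolt shear: A_b = π·30²/4 = 706.9 mm²; R_n = 469 × 706.9 × 4 × 1 / 1000 = 1326 kN → 0.75 × 1326 = 995 kN.
Bearing (1.2 l_c t F_u ≤ 2.4 d t F_u): upper limit = 2.4·30·8·450 / 1000 = 259.2 kN.
  Edge l_c = 55 − 33/2 = 38.5 → r_n = 166.3 kN; interior l_c = 105 − 33 = 72 → r_n = 259.2 kN.
  R_n,bearing = 2·166.3 + 2·259.2 = 851 kN → 0.75 × 851 = 638 kN.
Bearing governs: 638 kN.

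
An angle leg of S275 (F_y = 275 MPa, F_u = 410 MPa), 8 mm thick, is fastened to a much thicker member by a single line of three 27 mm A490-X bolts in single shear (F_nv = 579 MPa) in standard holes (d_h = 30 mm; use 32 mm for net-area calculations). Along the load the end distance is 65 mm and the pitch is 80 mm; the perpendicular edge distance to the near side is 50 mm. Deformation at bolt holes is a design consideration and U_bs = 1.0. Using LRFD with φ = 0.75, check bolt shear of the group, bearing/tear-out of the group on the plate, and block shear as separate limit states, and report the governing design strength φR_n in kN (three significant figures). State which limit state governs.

Bolt shear: A_b = π·27²/4 = 572.6 mm²; R_n = 579 × 572.6 × 3 × 1 / 1000 = 994.5 kN → 0.75 × 994.5 = 746 kN.
Bearing: edge l_c = 50, r_n = 196.8 kN; interior l_c = 50, r_n = 196.8 kN; R_n = 196.8 + 2·196.8 = 590.4 kN → 443 kN.
Block shear: A_gv = 1800, A_nv = 1160, A_nt = 272 mm²; R_n = min(0.6F_uA_nv, 0.6F_yA_gv) + U_bs·F_u·A_nt = 396.9 kN → 298 kN.
Block shear governs: 298 kN.

298 kN (block shear governs)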